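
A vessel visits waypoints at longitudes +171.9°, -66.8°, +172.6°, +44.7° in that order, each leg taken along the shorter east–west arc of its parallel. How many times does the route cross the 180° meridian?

Leg 1: +171.9° → -66.8°, shortest Δλ = 121.3° (east) — crosses 180°.
Leg 2: -66.8° → +172.6°, shortest Δλ = -120.6° (west) — crosses 180°.
Leg 3: +172.6° → +44.7°, shortest Δλ = -127.9° (west) — does not cross 180°.
Total crossings: 2.

2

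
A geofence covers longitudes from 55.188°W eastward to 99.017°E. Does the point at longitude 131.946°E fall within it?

No

Band width going east from -55.188° to +99.017°: ((99.017 − -55.188) mod 360) = 154.205°.
Offset of +131.946° east of the west edge: ((131.946 − -55.188) mod 360) = 187.134°.
187.134° > 154.205° ⇒ outside.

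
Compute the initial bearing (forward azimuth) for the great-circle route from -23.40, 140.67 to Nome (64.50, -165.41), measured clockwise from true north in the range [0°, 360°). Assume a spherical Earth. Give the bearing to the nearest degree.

Δλ = -165.41 − 140.67 = -306.08°; wrapped into (−180°, 180°]: 53.92°.
θ = atan2( sin Δλ · cos φ₂ , cos φ₁ · sin φ₂ − sin φ₁ · cos φ₂ · cos Δλ )
  = atan2(0.34794, 0.92904) = 20.532° → normalised to [0°, 360°): 20.532°.

21°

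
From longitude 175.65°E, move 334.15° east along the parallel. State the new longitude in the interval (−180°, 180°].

Start at +175.65°; shift +334.15° → +509.80°.
+509.80° lies outside (−180°, 180°]; subtract 360° → +149.80°.

149.80°E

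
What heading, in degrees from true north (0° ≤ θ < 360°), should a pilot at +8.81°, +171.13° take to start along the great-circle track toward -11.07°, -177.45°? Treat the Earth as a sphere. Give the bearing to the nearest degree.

150°

Δλ = -177.45 − 171.13 = -348.58°; wrapped into (−180°, 180°]: 11.42°.
θ = atan2( sin Δλ · cos φ₂ , cos φ₁ · sin φ₂ − sin φ₁ · cos φ₂ · cos Δλ )
  = atan2(0.19432, -0.33708) = 150.038° → normalised to [0°, 360°): 150.038°.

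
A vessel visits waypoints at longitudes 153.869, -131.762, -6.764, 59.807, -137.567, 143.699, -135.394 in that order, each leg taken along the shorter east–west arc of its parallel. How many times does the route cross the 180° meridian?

4

Leg 1: +153.869° → -131.762°, shortest Δλ = 74.369° (east) — crosses 180°.
Leg 2: -131.762° → -6.764°, shortest Δλ = 124.998° (east) — does not cross 180°.
Leg 3: -6.764° → +59.807°, shortest Δλ = 66.571° (east) — does not cross 180°.
Leg 4: +59.807° → -137.567°, shortest Δλ = 162.626° (east) — crosses 180°.
Leg 5: -137.567° → +143.699°, shortest Δλ = -78.734° (west) — crosses 180°.
Leg 6: +143.699° → -135.394°, shortest Δλ = 80.907° (east) — crosses 180°.
Total crossings: 4.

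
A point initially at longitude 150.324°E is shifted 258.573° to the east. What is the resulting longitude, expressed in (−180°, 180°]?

48.897°E

Start at +150.324°; shift +258.573° → +408.897°.
+408.897° lies outside (−180°, 180°]; subtract 360° → +48.897°.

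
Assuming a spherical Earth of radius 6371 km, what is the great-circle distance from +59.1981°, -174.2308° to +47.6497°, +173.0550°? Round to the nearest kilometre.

1530 km

Δλ = 173.0550 − -174.2308 = 347.2858°; wrapped into (−180°, 180°]: -12.7142°.
Δφ = 47.6497 − 59.1981 = -11.5484°.
a = sin²(Δφ/2) + cos φ₁ · cos φ₂ · sin²(Δλ/2) = 0.014351.
c = 2·atan2(√a, √(1−a)) = 0.24017 rad → d = 6371·c ≈ 1530.13 km.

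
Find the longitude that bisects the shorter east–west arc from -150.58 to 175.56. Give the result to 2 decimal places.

-167.51°

Signed shortest Δλ from -150.58° to +175.56° is -33.86°.
Midpoint longitude = -150.58° + (-33.86°)/2 = -150.58° − 16.93° = -167.51°.
(The naïve average (-150.58 + +175.56)/2 = 12.49° is on the wrong side of the globe.)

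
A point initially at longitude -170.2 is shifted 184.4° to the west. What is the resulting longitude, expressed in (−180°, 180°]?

+5.4°

Start at -170.2°; shift −184.4° → -354.6°.
-354.6° lies outside (−180°, 180°]; add 360° → +5.4°.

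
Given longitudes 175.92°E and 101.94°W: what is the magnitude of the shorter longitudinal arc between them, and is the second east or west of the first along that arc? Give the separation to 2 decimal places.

Raw difference: -101.94 − 175.92 = -277.86°.
Normalise into (−180°, 180°]: -277.86° + 360° = 82.14°.
Positive ⇒ the second point lies to the east; separation 82.14°.

82.14° east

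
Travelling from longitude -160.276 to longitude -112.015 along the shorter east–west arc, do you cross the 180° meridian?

No

Signed shortest Δλ = ((-112.015 − -160.276 + 180) mod 360) − 180 = 48.261°.
Going east by 48.261° from -160.276° reaches -112.015° without touching 180°.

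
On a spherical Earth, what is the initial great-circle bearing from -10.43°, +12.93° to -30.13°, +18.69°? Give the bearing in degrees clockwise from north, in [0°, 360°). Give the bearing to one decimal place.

Δλ = 18.69 − 12.93 = 5.76°.
θ = atan2( sin Δλ · cos φ₂ , cos φ₁ · sin φ₂ − sin φ₁ · cos φ₂ · cos Δλ )
  = atan2(0.08680, -0.33789) = 165.592° → normalised to [0°, 360°): 165.592°.

165.6°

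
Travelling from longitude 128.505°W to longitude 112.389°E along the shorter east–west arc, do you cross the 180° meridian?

Naïve |112.389 − -128.505| = 240.894° > 180°, so the shorter arc goes the other way round — across 180°.
Signed shortest Δλ = ((112.389 − -128.505 + 180) mod 360) − 180 = -119.106°.
Going west by 119.106° from -128.505° passes through 180° before reaching +112.389°.

Yes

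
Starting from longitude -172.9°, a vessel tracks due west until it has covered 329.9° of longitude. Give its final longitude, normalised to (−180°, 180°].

-142.8°

Start at -172.9°; shift −329.9° → -502.8°.
-502.8° lies outside (−180°, 180°]; add 360° → -142.8°.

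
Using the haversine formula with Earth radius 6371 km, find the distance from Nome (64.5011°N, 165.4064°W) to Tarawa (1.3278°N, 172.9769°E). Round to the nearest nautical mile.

3909 nmi

Δλ = 172.9769 − -165.4064 = 338.3833°; wrapped into (−180°, 180°]: -21.6167°.
Δφ = 1.3278 − 64.5011 = -63.1733°.
a = sin²(Δφ/2) + cos φ₁ · cos φ₂ · sin²(Δλ/2) = 0.289488.
c = 2·atan2(√a, √(1−a)) = 1.13622 rad → d = 6371·c ≈ 7238.87 km ≈ 3908.68 nmi.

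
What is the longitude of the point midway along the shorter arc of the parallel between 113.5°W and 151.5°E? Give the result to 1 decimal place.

Signed shortest Δλ from -113.5° to +151.5° is -95.0°.
Midpoint longitude = -113.5° + (-95.0°)/2 = -113.5° − 47.5° = -161.0°.
(The naïve average (-113.5 + +151.5)/2 = 19.0° is on the wrong side of the globe.)

161.0°W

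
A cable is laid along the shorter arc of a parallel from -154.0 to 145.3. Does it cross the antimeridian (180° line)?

Naïve |145.3 − -154.0| = 299.3° > 180°, so the shorter arc goes the other way round — across 180°.
Signed shortest Δλ = ((145.3 − -154.0 + 180) mod 360) − 180 = -60.7°.
Going west by 60.7° from -154.0° passes through 180° before reaching +145.3°.

Yes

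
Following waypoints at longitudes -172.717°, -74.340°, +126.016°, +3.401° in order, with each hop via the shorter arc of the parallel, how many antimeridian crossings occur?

1

Leg 1: -172.717° → -74.340°, shortest Δλ = 98.377° (east) — does not cross 180°.
Leg 2: -74.340° → +126.016°, shortest Δλ = -159.644° (west) — crosses 180°.
Leg 3: +126.016° → +3.401°, shortest Δλ = -122.615° (west) — does not cross 180°.
Total crossings: 1.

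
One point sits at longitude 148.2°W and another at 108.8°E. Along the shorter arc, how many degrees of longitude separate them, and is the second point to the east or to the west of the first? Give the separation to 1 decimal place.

103.0° west

Raw difference: 108.8 − -148.2 = 257.0°.
Normalise into (−180°, 180°]: 257.0° − 360° = -103.0°.
Negative ⇒ the second point lies to the west; separation 103.0°.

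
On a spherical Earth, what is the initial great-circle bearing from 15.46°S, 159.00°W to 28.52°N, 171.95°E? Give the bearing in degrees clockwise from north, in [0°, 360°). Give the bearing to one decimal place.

327.3°

Δλ = 171.95 − -159.00 = 330.95°; wrapped into (−180°, 180°]: -29.05°.
θ = atan2( sin Δλ · cos φ₂ , cos φ₁ · sin φ₂ − sin φ₁ · cos φ₂ · cos Δλ )
  = atan2(-0.42665, 0.66494) = -32.686° → normalised to [0°, 360°): 327.314°.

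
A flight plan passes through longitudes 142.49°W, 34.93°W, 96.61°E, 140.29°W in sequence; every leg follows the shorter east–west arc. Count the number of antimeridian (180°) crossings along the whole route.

Leg 1: -142.49° → -34.93°, shortest Δλ = 107.56° (east) — does not cross 180°.
Leg 2: -34.93° → +96.61°, shortest Δλ = 131.54° (east) — does not cross 180°.
Leg 3: +96.61° → -140.29°, shortest Δλ = 123.1° (east) — crosses 180°.
Total crossings: 1.

1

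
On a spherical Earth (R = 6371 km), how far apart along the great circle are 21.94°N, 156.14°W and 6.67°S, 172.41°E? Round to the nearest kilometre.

Δλ = 172.41 − -156.14 = 328.55°; wrapped into (−180°, 180°]: -31.45°.
Δφ = -6.67 − 21.94 = -28.61°.
a = sin²(Δφ/2) + cos φ₁ · cos φ₂ · sin²(Δλ/2) = 0.128722.
c = 2·atan2(√a, √(1−a)) = 0.73392 rad → d = 6371·c ≈ 4675.78 km.

4676 km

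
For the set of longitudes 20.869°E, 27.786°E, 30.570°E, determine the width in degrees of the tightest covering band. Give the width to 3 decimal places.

Sort the longitudes: +20.869°, +27.786°, +30.570°.
Eastward gaps between consecutive values (wrapping around): 6.917°, 2.784°, 350.299°.
Largest gap = 350.299° ⇒ minimal covering band is its complement: 360° − 350.299° = 9.701°.
Band runs from +20.869° eastward to +30.570°.

9.701°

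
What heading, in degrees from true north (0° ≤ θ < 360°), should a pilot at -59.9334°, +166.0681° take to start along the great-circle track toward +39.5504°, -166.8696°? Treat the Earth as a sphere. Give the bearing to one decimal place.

Δλ = -166.8696 − 166.0681 = -332.9377°; wrapped into (−180°, 180°]: 27.0623°.
θ = atan2( sin Δλ · cos φ₂ , cos φ₁ · sin φ₂ − sin φ₁ · cos φ₂ · cos Δλ )
  = atan2(0.35080, 0.91327) = 21.013° → normalised to [0°, 360°): 21.013°.

21.0°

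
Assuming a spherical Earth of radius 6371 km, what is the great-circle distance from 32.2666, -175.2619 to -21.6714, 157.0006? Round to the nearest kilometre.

6684 km

Δλ = 157.0006 − -175.2619 = 332.2625°; wrapped into (−180°, 180°]: -27.7375°.
Δφ = -21.6714 − 32.2666 = -53.9380°.
a = sin²(Δφ/2) + cos φ₁ · cos φ₂ · sin²(Δλ/2) = 0.250819.
c = 2·atan2(√a, √(1−a)) = 1.04909 rad → d = 6371·c ≈ 6683.73 km.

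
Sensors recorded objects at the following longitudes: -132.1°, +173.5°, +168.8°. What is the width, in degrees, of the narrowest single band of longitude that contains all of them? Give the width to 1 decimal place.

Sort the longitudes: -132.1°, +168.8°, +173.5°.
Eastward gaps between consecutive values (wrapping around): 300.9°, 4.7°, 54.4°.
Largest gap = 300.9° ⇒ minimal covering band is its complement: 360° − 300.9° = 59.1°.
Band runs from +168.8° eastward to -132.1°, crossing the antimeridian.

59.1°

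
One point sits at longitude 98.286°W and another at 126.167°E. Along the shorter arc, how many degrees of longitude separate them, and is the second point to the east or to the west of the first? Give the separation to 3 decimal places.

Raw difference: 126.167 − -98.286 = 224.453°.
Normalise into (−180°, 180°]: 224.453° − 360° = -135.547°.
Negative ⇒ the second point lies to the west; separation 135.547°.

135.547° west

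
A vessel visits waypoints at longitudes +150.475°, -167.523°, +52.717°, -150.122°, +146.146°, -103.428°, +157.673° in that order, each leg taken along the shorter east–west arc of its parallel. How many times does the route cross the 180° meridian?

Leg 1: +150.475° → -167.523°, shortest Δλ = 42.002° (east) — crosses 180°.
Leg 2: -167.523° → +52.717°, shortest Δλ = -139.76° (west) — crosses 180°.
Leg 3: +52.717° → -150.122°, shortest Δλ = 157.161° (east) — crosses 180°.
Leg 4: -150.122° → +146.146°, shortest Δλ = -63.732° (west) — crosses 180°.
Leg 5: +146.146° → -103.428°, shortest Δλ = 110.426° (east) — crosses 180°.
Leg 6: -103.428° → +157.673°, shortest Δλ = -98.899° (west) — crosses 180°.
Total crossings: 6.

6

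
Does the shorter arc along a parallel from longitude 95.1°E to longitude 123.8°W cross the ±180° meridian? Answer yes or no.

Naïve |-123.8 − 95.1| = 218.9° > 180°, so the shorter arc goes the other way round — across 180°.
Signed shortest Δλ = ((-123.8 − 95.1 + 180) mod 360) − 180 = 141.1°.
Going east by 141.1° from +95.1° passes through 180° before reaching -123.8°.

Yes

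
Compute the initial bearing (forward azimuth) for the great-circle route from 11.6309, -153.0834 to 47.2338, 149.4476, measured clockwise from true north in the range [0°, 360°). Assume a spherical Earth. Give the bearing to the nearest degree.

318°

Δλ = 149.4476 − -153.0834 = 302.5310°; wrapped into (−180°, 180°]: -57.4690°.
θ = atan2( sin Δλ · cos φ₂ , cos φ₁ · sin φ₂ − sin φ₁ · cos φ₂ · cos Δλ )
  = atan2(-0.57247, 0.64544) = -41.571° → normalised to [0°, 360°): 318.429°.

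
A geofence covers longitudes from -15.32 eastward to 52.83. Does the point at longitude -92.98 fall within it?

Band width going east from -15.32° to +52.83°: ((52.83 − -15.32) mod 360) = 68.15°.
Offset of -92.98° east of the west edge: ((-92.98 − -15.32) mod 360) = 282.34°.
282.34° > 68.15° ⇒ outside.

No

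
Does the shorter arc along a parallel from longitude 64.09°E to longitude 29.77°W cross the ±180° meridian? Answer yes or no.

Signed shortest Δλ = ((-29.77 − 64.09 + 180) mod 360) − 180 = -93.86°.
Going west by 93.86° from +64.09° reaches -29.77° without touching 180°.

No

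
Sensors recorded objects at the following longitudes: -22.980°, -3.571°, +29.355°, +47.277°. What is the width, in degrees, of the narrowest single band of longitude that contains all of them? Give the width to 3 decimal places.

70.257°

Sort the longitudes: -22.980°, -3.571°, +29.355°, +47.277°.
Eastward gaps between consecutive values (wrapping around): 19.409°, 32.926°, 17.922°, 289.743°.
Largest gap = 289.743° ⇒ minimal covering band is its complement: 360° − 289.743° = 70.257°.
Band runs from -22.980° eastward to +47.277°.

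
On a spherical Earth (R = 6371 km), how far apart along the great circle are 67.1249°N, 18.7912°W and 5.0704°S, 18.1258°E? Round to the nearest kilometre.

8541 km

Δλ = 18.1258 − -18.7912 = 36.9170°.
Δφ = -5.0704 − 67.1249 = -72.1953°.
a = sin²(Δφ/2) + cos φ₁ · cos φ₂ · sin²(Δλ/2) = 0.385929.
c = 2·atan2(√a, √(1−a)) = 1.34063 rad → d = 6371·c ≈ 8541.14 km.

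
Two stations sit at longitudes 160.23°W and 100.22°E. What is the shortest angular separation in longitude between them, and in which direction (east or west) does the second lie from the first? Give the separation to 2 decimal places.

99.55° west

Raw difference: 100.22 − -160.23 = 260.45°.
Normalise into (−180°, 180°]: 260.45° − 360° = -99.55°.
Negative ⇒ the second point lies to the west; separation 99.55°.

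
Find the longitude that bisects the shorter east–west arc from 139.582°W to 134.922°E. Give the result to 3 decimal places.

177.670°E

Signed shortest Δλ from -139.582° to +134.922° is -85.496°.
Midpoint longitude = -139.582° + (-85.496°)/2 = -139.582° − 42.748° = -182.330°.
Normalise into (−180°, 180°]: +177.670°.
(The naïve average (-139.582 + +134.922)/2 = -2.33° is on the wrong side of the globe.)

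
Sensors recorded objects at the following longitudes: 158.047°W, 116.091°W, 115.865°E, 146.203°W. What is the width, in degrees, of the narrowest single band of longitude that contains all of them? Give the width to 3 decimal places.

Sort the longitudes: -158.047°, -146.203°, -116.091°, +115.865°.
Eastward gaps between consecutive values (wrapping around): 11.844°, 30.112°, 231.956°, 86.088°.
Largest gap = 231.956° ⇒ minimal covering band is its complement: 360° − 231.956° = 128.044°.
Band runs from +115.865° eastward to -116.091°, crossing the antimeridian.

128.044°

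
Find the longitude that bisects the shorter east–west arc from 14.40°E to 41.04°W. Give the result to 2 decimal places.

13.32°W

Signed shortest Δλ from +14.40° to -41.04° is -55.44°.
Midpoint longitude = +14.40° + (-55.44°)/2 = +14.40° − 27.72° = -13.32°.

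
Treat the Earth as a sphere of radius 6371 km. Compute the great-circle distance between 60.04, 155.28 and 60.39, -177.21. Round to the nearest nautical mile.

815 nmi

Δλ = -177.21 − 155.28 = -332.49°; wrapped into (−180°, 180°]: 27.51°.
Δφ = 60.39 − 60.04 = 0.35°.
a = sin²(Δφ/2) + cos φ₁ · cos φ₂ · sin²(Δλ/2) = 0.013959.
c = 2·atan2(√a, √(1−a)) = 0.23685 rad → d = 6371·c ≈ 1508.98 km ≈ 814.78 nmi.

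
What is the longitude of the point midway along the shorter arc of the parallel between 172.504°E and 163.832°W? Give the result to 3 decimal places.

Signed shortest Δλ from +172.504° to -163.832° is +23.664°.
Midpoint longitude = +172.504° + (+23.664°)/2 = +172.504° + 11.832° = +184.336°.
Normalise into (−180°, 180°]: -175.664°.
(The naïve average (+172.504 + -163.832)/2 = 4.336° is on the wrong side of the globe.)

175.664°W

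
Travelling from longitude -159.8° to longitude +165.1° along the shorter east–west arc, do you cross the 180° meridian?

Yes

Naïve |165.1 − -159.8| = 324.9° > 180°, so the shorter arc goes the other way round — across 180°.
Signed shortest Δλ = ((165.1 − -159.8 + 180) mod 360) − 180 = -35.1°.
Going west by 35.1° from -159.8° passes through 180° before reaching +165.1°.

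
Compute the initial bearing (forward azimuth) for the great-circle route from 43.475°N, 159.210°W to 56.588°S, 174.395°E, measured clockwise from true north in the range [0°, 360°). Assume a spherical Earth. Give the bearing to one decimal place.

194.5°

Δλ = 174.395 − -159.210 = 333.605°; wrapped into (−180°, 180°]: -26.395°.
θ = atan2( sin Δλ · cos φ₂ , cos φ₁ · sin φ₂ − sin φ₁ · cos φ₂ · cos Δλ )
  = atan2(-0.24480, -0.94512) = -165.479° → normalised to [0°, 360°): 194.521°.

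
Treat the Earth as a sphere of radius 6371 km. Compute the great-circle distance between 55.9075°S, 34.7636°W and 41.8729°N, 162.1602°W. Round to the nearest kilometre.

15982 km

Δλ = -162.1602 − -34.7636 = -127.3966°.
Δφ = 41.8729 − -55.9075 = 97.7804°.
a = sin²(Δφ/2) + cos φ₁ · cos φ₂ · sin²(Δλ/2) = 0.903127.
c = 2·atan2(√a, √(1−a)) = 2.50859 rad → d = 6371·c ≈ 15982.22 km.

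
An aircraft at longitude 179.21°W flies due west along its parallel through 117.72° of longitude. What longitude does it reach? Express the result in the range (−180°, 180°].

63.07°E

Start at -179.21°; shift −117.72° → -296.93°.
-296.93° lies outside (−180°, 180°]; add 360° → +63.07°.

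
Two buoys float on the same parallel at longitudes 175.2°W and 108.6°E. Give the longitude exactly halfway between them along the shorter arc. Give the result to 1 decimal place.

Signed shortest Δλ from -175.2° to +108.6° is -76.2°.
Midpoint longitude = -175.2° + (-76.2°)/2 = -175.2° − 38.1° = -213.3°.
Normalise into (−180°, 180°]: +146.7°.
(The naïve average (-175.2 + +108.6)/2 = -33.3° is on the wrong side of the globe.)

146.7°E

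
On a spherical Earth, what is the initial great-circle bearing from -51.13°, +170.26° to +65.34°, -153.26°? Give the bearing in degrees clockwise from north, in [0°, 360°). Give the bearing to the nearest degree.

Δλ = -153.26 − 170.26 = -323.52°; wrapped into (−180°, 180°]: 36.48°.
θ = atan2( sin Δλ · cos φ₂ , cos φ₁ · sin φ₂ − sin φ₁ · cos φ₂ · cos Δλ )
  = atan2(0.24806, 0.83152) = 16.611° → normalised to [0°, 360°): 16.611°.

17°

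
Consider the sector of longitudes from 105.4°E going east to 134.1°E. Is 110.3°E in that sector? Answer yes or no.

Band width going east from +105.4° to +134.1°: ((134.1 − 105.4) mod 360) = 28.7°.
Offset of +110.3° east of the west edge: ((110.3 − 105.4) mod 360) = 4.9°.
4.9° ≤ 28.7° ⇒ inside.

Yes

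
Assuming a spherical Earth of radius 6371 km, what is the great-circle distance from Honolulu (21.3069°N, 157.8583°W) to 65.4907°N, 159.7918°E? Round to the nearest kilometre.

Δλ = 159.7918 − -157.8583 = 317.6501°; wrapped into (−180°, 180°]: -42.3499°.
Δφ = 65.4907 − 21.3069 = 44.1838°.
a = sin²(Δφ/2) + cos φ₁ · cos φ₂ · sin²(Δλ/2) = 0.191874.
c = 2·atan2(√a, √(1−a)) = 0.90682 rad → d = 6371·c ≈ 5777.36 km.

5777 km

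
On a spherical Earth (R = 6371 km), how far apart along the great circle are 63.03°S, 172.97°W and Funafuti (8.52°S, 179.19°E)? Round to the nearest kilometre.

Δλ = 179.19 − -172.97 = 352.16°; wrapped into (−180°, 180°]: -7.84°.
Δφ = -8.52 − -63.03 = 54.51°.
a = sin²(Δφ/2) + cos φ₁ · cos φ₂ · sin²(Δλ/2) = 0.211816.
c = 2·atan2(√a, √(1−a)) = 0.95652 rad → d = 6371·c ≈ 6093.98 km.

6094 km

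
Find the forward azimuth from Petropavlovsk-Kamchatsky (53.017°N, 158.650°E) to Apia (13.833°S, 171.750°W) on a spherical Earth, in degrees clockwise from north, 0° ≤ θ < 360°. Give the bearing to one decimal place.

Δλ = -171.750 − 158.650 = -330.400°; wrapped into (−180°, 180°]: 29.600°.
θ = atan2( sin Δλ · cos φ₂ , cos φ₁ · sin φ₂ − sin φ₁ · cos φ₂ · cos Δλ )
  = atan2(0.47962, -0.81825) = 149.623° → normalised to [0°, 360°): 149.623°.

149.6°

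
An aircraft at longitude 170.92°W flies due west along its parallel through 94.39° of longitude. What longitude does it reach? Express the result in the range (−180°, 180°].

94.69°E

Start at -170.92°; shift −94.39° → -265.31°.
-265.31° lies outside (−180°, 180°]; add 360° → +94.69°.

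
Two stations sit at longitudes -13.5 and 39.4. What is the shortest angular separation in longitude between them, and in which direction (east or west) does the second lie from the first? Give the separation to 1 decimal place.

Raw difference: 39.4 − -13.5 = 52.9°.
Normalise into (−180°, 180°]: 52.9° stays 52.9°.
Positive ⇒ the second point lies to the east; separation 52.9°.

52.9° east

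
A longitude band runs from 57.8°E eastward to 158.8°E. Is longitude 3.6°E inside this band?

Band width going east from +57.8° to +158.8°: ((158.8 − 57.8) mod 360) = 101.0°.
Offset of +3.6° east of the west edge: ((3.6 − 57.8) mod 360) = 305.8°.
305.8° > 101.0° ⇒ outside.

No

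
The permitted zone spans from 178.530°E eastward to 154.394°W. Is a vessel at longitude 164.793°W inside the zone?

Yes

Band width going east from +178.530° to -154.394°: ((-154.394 − 178.530) mod 360) = 27.076°.
Offset of -164.793° east of the west edge: ((-164.793 − 178.530) mod 360) = 16.677°.
16.677° ≤ 27.076° ⇒ inside.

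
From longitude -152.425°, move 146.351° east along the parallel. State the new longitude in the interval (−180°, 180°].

-6.074°

Start at -152.425°; shift +146.351° → -6.074°.
-6.074° already lies in (−180°, 180°].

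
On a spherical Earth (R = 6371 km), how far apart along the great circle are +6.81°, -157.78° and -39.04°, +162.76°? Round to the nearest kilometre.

6518 km

Δλ = 162.76 − -157.78 = 320.54°; wrapped into (−180°, 180°]: -39.46°.
Δφ = -39.04 − 6.81 = -45.85°.
a = sin²(Δφ/2) + cos φ₁ · cos φ₂ · sin²(Δλ/2) = 0.239624.
c = 2·atan2(√a, √(1−a)) = 1.02306 rad → d = 6371·c ≈ 6517.94 km.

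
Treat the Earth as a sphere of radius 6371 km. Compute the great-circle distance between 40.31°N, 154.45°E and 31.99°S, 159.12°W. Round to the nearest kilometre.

9350 km

Δλ = -159.12 − 154.45 = -313.57°; wrapped into (−180°, 180°]: 46.43°.
Δφ = -31.99 − 40.31 = -72.30°.
a = sin²(Δφ/2) + cos φ₁ · cos φ₂ · sin²(Δλ/2) = 0.448476.
c = 2·atan2(√a, √(1−a)) = 1.46757 rad → d = 6371·c ≈ 9349.86 km.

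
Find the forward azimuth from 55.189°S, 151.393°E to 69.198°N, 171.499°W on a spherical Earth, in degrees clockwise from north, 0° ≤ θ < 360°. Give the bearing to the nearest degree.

Δλ = -171.499 − 151.393 = -322.892°; wrapped into (−180°, 180°]: 37.108°.
θ = atan2( sin Δλ · cos φ₂ , cos φ₁ · sin φ₂ − sin φ₁ · cos φ₂ · cos Δλ )
  = atan2(0.21426, 0.76620) = 15.623° → normalised to [0°, 360°): 15.623°.

16°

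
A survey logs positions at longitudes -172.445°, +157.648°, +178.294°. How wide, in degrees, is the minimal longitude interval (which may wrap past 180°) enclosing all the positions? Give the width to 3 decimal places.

Sort the longitudes: -172.445°, +157.648°, +178.294°.
Eastward gaps between consecutive values (wrapping around): 330.093°, 20.646°, 9.261°.
Largest gap = 330.093° ⇒ minimal covering band is its complement: 360° − 330.093° = 29.907°.
Band runs from +157.648° eastward to -172.445°, crossing the antimeridian.

29.907°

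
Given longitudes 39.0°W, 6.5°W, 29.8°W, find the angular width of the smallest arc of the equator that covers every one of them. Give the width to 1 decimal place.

Sort the longitudes: -39.0°, -29.8°, -6.5°.
Eastward gaps between consecutive values (wrapping around): 9.2°, 23.3°, 327.5°.
Largest gap = 327.5° ⇒ minimal covering band is its complement: 360° − 327.5° = 32.5°.
Band runs from -39.0° eastward to -6.5°.

32.5°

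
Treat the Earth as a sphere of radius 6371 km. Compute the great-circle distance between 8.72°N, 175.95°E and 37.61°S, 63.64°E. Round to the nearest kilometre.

Δλ = 63.64 − 175.95 = -112.31°.
Δφ = -37.61 − 8.72 = -46.33°.
a = sin²(Δφ/2) + cos φ₁ · cos φ₂ · sin²(Δλ/2) = 0.694887.
c = 2·atan2(√a, √(1−a)) = 1.97118 rad → d = 6371·c ≈ 12558.40 km.

12558 km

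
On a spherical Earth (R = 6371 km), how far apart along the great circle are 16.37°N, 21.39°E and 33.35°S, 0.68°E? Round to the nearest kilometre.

Δλ = 0.68 − 21.39 = -20.71°.
Δφ = -33.35 − 16.37 = -49.72°.
a = sin²(Δφ/2) + cos φ₁ · cos φ₂ · sin²(Δλ/2) = 0.202633.
c = 2·atan2(√a, √(1−a)) = 0.93386 rad → d = 6371·c ≈ 5949.63 km.

5950 km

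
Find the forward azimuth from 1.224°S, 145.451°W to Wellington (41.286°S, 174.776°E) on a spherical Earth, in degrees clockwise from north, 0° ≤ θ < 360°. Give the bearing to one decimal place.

Δλ = 174.776 − -145.451 = 320.227°; wrapped into (−180°, 180°]: -39.773°.
θ = atan2( sin Δλ · cos φ₂ , cos φ₁ · sin φ₂ − sin φ₁ · cos φ₂ · cos Δλ )
  = atan2(-0.48072, -0.64733) = -143.402° → normalised to [0°, 360°): 216.598°.

216.6°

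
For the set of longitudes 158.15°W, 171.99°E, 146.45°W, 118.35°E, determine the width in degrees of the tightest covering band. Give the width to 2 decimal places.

95.20°

Sort the longitudes: -158.15°, -146.45°, +118.35°, +171.99°.
Eastward gaps between consecutive values (wrapping around): 11.70°, 264.80°, 53.64°, 29.86°.
Largest gap = 264.80° ⇒ minimal covering band is its complement: 360° − 264.80° = 95.20°.
Band runs from +118.35° eastward to -146.45°, crossing the antimeridian.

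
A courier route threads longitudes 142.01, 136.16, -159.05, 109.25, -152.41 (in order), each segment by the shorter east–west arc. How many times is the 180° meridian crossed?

3

Leg 1: +142.01° → +136.16°, shortest Δλ = -5.85° (west) — does not cross 180°.
Leg 2: +136.16° → -159.05°, shortest Δλ = 64.79° (east) — crosses 180°.
Leg 3: -159.05° → +109.25°, shortest Δλ = -91.7° (west) — crosses 180°.
Leg 4: +109.25° → -152.41°, shortest Δλ = 98.34° (east) — crosses 180°.
Total crossings: 3.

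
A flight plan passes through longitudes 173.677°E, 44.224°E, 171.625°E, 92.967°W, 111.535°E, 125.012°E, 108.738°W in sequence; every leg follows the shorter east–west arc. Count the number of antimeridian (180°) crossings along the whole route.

3

Leg 1: +173.677° → +44.224°, shortest Δλ = -129.453° (west) — does not cross 180°.
Leg 2: +44.224° → +171.625°, shortest Δλ = 127.401° (east) — does not cross 180°.
Leg 3: +171.625° → -92.967°, shortest Δλ = 95.408° (east) — crosses 180°.
Leg 4: -92.967° → +111.535°, shortest Δλ = -155.498° (west) — crosses 180°.
Leg 5: +111.535° → +125.012°, shortest Δλ = 13.477° (east) — does not cross 180°.
Leg 6: +125.012° → -108.738°, shortest Δλ = 126.25° (east) — crosses 180°.
Total crossings: 3.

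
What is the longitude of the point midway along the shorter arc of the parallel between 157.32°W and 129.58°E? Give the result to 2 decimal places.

166.13°E

Signed shortest Δλ from -157.32° to +129.58° is -73.10°.
Midpoint longitude = -157.32° + (-73.10°)/2 = -157.32° − 36.55° = -193.87°.
Normalise into (−180°, 180°]: +166.13°.
(The naïve average (-157.32 + +129.58)/2 = -13.87° is on the wrong side of the globe.)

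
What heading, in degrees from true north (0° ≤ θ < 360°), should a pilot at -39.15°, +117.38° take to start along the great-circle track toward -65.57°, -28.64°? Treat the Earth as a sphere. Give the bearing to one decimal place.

Δλ = -28.64 − 117.38 = -146.02°.
θ = atan2( sin Δλ · cos φ₂ , cos φ₁ · sin φ₂ − sin φ₁ · cos φ₂ · cos Δλ )
  = atan2(-0.23115, -0.92259) = -165.934° → normalised to [0°, 360°): 194.066°.

194.1°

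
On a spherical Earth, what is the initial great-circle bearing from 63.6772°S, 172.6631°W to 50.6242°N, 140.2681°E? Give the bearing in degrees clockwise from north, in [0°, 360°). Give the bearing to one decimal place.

327.5°

Δλ = 140.2681 − -172.6631 = 312.9312°; wrapped into (−180°, 180°]: -47.0688°.
θ = atan2( sin Δλ · cos φ₂ , cos φ₁ · sin φ₂ − sin φ₁ · cos φ₂ · cos Δλ )
  = atan2(-0.46449, 0.73007) = -32.466° → normalised to [0°, 360°): 327.534°.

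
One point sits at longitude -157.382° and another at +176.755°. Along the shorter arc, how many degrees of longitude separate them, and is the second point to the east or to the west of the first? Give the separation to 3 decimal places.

25.863° west

Raw difference: 176.755 − -157.382 = 334.137°.
Normalise into (−180°, 180°]: 334.137° − 360° = -25.863°.
Negative ⇒ the second point lies to the west; separation 25.863°.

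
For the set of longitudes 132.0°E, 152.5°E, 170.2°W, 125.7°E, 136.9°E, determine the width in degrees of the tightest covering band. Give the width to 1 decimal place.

64.1°

Sort the longitudes: -170.2°, +125.7°, +132.0°, +136.9°, +152.5°.
Eastward gaps between consecutive values (wrapping around): 295.9°, 6.3°, 4.9°, 15.6°, 37.3°.
Largest gap = 295.9° ⇒ minimal covering band is its complement: 360° − 295.9° = 64.1°.
Band runs from +125.7° eastward to -170.2°, crossing the antimeridian.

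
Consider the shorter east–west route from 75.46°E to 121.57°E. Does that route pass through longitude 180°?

No

Signed shortest Δλ = ((121.57 − 75.46 + 180) mod 360) − 180 = 46.11°.
Going east by 46.11° from +75.46° reaches +121.57° without touching 180°.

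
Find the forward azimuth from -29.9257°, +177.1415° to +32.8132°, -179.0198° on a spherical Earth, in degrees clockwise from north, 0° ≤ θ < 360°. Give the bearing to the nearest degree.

Δλ = -179.0198 − 177.1415 = -356.1613°; wrapped into (−180°, 180°]: 3.8387°.
θ = atan2( sin Δλ · cos φ₂ , cos φ₁ · sin φ₂ − sin φ₁ · cos φ₂ · cos Δλ )
  = atan2(0.05627, 0.88799) = 3.626° → normalised to [0°, 360°): 3.626°.

4°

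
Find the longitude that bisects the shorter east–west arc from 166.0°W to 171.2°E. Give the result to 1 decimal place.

Signed shortest Δλ from -166.0° to +171.2° is -22.8°.
Midpoint longitude = -166.0° + (-22.8°)/2 = -166.0° − 11.4° = -177.4°.
(The naïve average (-166.0 + +171.2)/2 = 2.6° is on the wrong side of the globe.)

177.4°W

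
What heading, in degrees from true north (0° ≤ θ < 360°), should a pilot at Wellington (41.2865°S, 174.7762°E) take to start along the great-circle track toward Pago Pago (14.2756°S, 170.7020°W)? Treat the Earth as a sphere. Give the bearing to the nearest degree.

Δλ = -170.7020 − 174.7762 = -345.4782°; wrapped into (−180°, 180°]: 14.5218°.
θ = atan2( sin Δλ · cos φ₂ , cos φ₁ · sin φ₂ − sin φ₁ · cos φ₂ · cos Δλ )
  = atan2(0.24301, 0.43373) = 29.260° → normalised to [0°, 360°): 29.260°.

29°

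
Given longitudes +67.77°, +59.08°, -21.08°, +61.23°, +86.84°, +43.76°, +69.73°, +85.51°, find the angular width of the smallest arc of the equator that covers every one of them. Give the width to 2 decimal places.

107.92°

Sort the longitudes: -21.08°, +43.76°, +59.08°, +61.23°, +67.77°, +69.73°, +85.51°, +86.84°.
Eastward gaps between consecutive values (wrapping around): 64.84°, 15.32°, 2.15°, 6.54°, 1.96°, 15.78°, 1.33°, 252.08°.
Largest gap = 252.08° ⇒ minimal covering band is its complement: 360° − 252.08° = 107.92°.
Band runs from -21.08° eastward to +86.84°.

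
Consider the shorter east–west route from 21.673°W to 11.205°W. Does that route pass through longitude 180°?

Signed shortest Δλ = ((-11.205 − -21.673 + 180) mod 360) − 180 = 10.468°.
Going east by 10.468° from -21.673° reaches -11.205° without touching 180°.

No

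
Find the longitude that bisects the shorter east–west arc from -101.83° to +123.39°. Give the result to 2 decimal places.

Signed shortest Δλ from -101.83° to +123.39° is -134.78°.
Midpoint longitude = -101.83° + (-134.78°)/2 = -101.83° − 67.39° = -169.22°.
(The naïve average (-101.83 + +123.39)/2 = 10.78° is on the wrong side of the globe.)

-169.22°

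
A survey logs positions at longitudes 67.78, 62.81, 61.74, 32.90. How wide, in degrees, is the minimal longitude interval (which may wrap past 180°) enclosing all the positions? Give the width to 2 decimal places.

34.88°

Sort the longitudes: +32.90°, +61.74°, +62.81°, +67.78°.
Eastward gaps between consecutive values (wrapping around): 28.84°, 1.07°, 4.97°, 325.12°.
Largest gap = 325.12° ⇒ minimal covering band is its complement: 360° − 325.12° = 34.88°.
Band runs from +32.90° eastward to +67.78°.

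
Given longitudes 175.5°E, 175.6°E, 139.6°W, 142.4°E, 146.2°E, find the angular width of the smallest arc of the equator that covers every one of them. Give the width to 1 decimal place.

Sort the longitudes: -139.6°, +142.4°, +146.2°, +175.5°, +175.6°.
Eastward gaps between consecutive values (wrapping around): 282.0°, 3.8°, 29.3°, 0.1°, 44.8°.
Largest gap = 282.0° ⇒ minimal covering band is its complement: 360° − 282.0° = 78.0°.
Band runs from +142.4° eastward to -139.6°, crossing the antimeridian.

78.0°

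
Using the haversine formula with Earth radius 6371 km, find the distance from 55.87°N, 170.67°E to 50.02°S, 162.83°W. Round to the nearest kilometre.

Δλ = -162.83 − 170.67 = -333.50°; wrapped into (−180°, 180°]: 26.50°.
Δφ = -50.02 − 55.87 = -105.89°.
a = sin²(Δφ/2) + cos φ₁ · cos φ₂ · sin²(Δλ/2) = 0.655834.
c = 2·atan2(√a, √(1−a)) = 1.88774 rad → d = 6371·c ≈ 12026.82 km.

12027 km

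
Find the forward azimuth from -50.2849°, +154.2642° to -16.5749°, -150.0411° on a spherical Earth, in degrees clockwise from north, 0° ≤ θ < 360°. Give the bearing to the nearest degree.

74°

Δλ = -150.0411 − 154.2642 = -304.3053°; wrapped into (−180°, 180°]: 55.6947°.
θ = atan2( sin Δλ · cos φ₂ , cos φ₁ · sin φ₂ − sin φ₁ · cos φ₂ · cos Δλ )
  = atan2(0.79172, 0.23325) = 73.585° → normalised to [0°, 360°): 73.585°.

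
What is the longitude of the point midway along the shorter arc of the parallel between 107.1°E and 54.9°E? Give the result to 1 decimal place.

81.0°E

Signed shortest Δλ from +107.1° to +54.9° is -52.2°.
Midpoint longitude = +107.1° + (-52.2°)/2 = +107.1° − 26.1° = +81.0°.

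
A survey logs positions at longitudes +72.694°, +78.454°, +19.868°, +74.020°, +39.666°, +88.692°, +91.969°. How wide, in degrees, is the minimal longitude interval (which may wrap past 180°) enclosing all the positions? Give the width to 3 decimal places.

Sort the longitudes: +19.868°, +39.666°, +72.694°, +74.020°, +78.454°, +88.692°, +91.969°.
Eastward gaps between consecutive values (wrapping around): 19.798°, 33.028°, 1.326°, 4.434°, 10.238°, 3.277°, 287.899°.
Largest gap = 287.899° ⇒ minimal covering band is its complement: 360° − 287.899° = 72.101°.
Band runs from +19.868° eastward to +91.969°.

72.101°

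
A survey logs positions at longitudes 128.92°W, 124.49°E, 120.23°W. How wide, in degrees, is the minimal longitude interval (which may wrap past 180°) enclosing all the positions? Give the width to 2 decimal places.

Sort the longitudes: -128.92°, -120.23°, +124.49°.
Eastward gaps between consecutive values (wrapping around): 8.69°, 244.72°, 106.59°.
Largest gap = 244.72° ⇒ minimal covering band is its complement: 360° − 244.72° = 115.28°.
Band runs from +124.49° eastward to -120.23°, crossing the antimeridian.

115.28°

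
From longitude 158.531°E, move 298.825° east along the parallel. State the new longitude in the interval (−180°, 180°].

97.356°E

Start at +158.531°; shift +298.825° → +457.356°.
+457.356° lies outside (−180°, 180°]; subtract 360° → +97.356°.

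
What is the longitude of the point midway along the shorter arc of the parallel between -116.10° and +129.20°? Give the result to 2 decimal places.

Signed shortest Δλ from -116.10° to +129.20° is -114.70°.
Midpoint longitude = -116.10° + (-114.70°)/2 = -116.10° − 57.35° = -173.45°.
(The naïve average (-116.10 + +129.20)/2 = 6.55° is on the wrong side of the globe.)

-173.45°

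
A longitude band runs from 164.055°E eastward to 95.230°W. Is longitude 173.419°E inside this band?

Yes

Band width going east from +164.055° to -95.230°: ((-95.230 − 164.055) mod 360) = 100.715°.
Offset of +173.419° east of the west edge: ((173.419 − 164.055) mod 360) = 9.364°.
9.364° ≤ 100.715° ⇒ inside.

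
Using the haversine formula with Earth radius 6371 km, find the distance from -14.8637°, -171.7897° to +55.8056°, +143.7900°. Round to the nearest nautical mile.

4796 nmi

Δλ = 143.7900 − -171.7897 = 315.5797°; wrapped into (−180°, 180°]: -44.4203°.
Δφ = 55.8056 − -14.8637 = 70.6693°.
a = sin²(Δφ/2) + cos φ₁ · cos φ₂ · sin²(Δλ/2) = 0.412106.
c = 2·atan2(√a, √(1−a)) = 1.39409 rad → d = 6371·c ≈ 8881.75 km ≈ 4795.76 nmi.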